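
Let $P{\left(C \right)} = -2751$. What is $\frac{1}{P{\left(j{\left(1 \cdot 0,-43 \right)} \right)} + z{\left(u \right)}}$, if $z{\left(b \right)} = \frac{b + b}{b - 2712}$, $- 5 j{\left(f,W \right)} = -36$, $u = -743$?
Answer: $- \frac{3455}{9503219} \approx -0.00036356$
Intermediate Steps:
$j{\left(f,W \right)} = \frac{36}{5}$ ($j{\left(f,W \right)} = \left(- \frac{1}{5}\right) \left(-36\right) = \frac{36}{5}$)
$z{\left(b \right)} = \frac{2 b}{-2712 + b}$
$\frac{1}{P{\left(j{\left(1 \cdot 0,-43 \right)} \right)} + z{\left(u \right)}} = \frac{1}{-2751 + 2 \left(-743\right) \frac{1}{-2712 - 743}} = \frac{1}{-2751 + 2 \left(-743\right) \frac{1}{-3455}} = \frac{1}{-2751 + 2 \left(-743\right) \left(- \frac{1}{3455}\right)} = \frac{1}{-2751 + \frac{1486}{3455}} = \frac{1}{- \frac{9503219}{3455}} = - \frac{3455}{9503219}$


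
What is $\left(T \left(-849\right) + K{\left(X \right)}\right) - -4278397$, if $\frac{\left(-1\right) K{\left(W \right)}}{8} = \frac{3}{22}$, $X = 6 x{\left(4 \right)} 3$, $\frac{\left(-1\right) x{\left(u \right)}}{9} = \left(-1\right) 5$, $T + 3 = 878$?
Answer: $\frac{38890730}{11} \approx 3.5355 \cdot 10^{6}$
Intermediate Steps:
$T = 875$ ($T = -3 + 878 = 875$)
$x{\left(u \right)} = 45$ ($x{\left(u \right)} = - 9 \left(\left(-1\right) 5\right) = \left(-9\right) \left(-5\right) = 45$)
$X = 810$ ($X = 6 \cdot 45 \cdot 3 = 270 \cdot 3 = 810$)
$K{\left(W \right)} = - \frac{12}{11}$ ($K{\left(W \right)} = - 8 \cdot \frac{3}{22} = - 8 \cdot 3 \cdot \frac{1}{22} = \left(-8\right) \frac{3}{22} = - \frac{12}{11}$)
$\left(T \left(-849\right) + K{\left(X \right)}\right) - -4278397 = \left(875 \left(-849\right) - \frac{12}{11}\right) - -4278397 = \left(-742875 - \frac{12}{11}\right) + 4278397 = - \frac{8171637}{11} + 4278397 = \frac{38890730}{11}$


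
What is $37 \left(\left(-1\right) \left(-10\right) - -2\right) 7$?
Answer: $3108$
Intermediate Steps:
$37 \left(\left(-1\right) \left(-10\right) - -2\right) 7 = 37 \left(10 + 2\right) 7 = 37 \cdot 12 \cdot 7 = 444 \cdot 7 = 3108$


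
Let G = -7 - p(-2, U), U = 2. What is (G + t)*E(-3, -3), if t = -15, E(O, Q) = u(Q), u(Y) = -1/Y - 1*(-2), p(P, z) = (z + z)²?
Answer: -266/3 ≈ -88.667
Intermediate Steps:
p(P, z) = 4*z² (p(P, z) = (2*z)² = 4*z²)
u(Y) = 2 - 1/Y (u(Y) = -1/Y + 2 = 2 - 1/Y)
E(O, Q) = 2 - 1/Q
G = -23 (G = -7 - 4*2² = -7 - 4*4 = -7 - 1*16 = -7 - 16 = -23)
(G + t)*E(-3, -3) = (-23 - 15)*(2 - 1/(-3)) = -38*(2 - 1*(-⅓)) = -38*(2 + ⅓) = -38*7/3 = -266/3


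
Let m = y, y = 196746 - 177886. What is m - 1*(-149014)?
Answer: 167874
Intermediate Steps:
y = 18860
m = 18860
m - 1*(-149014) = 18860 - 1*(-149014) = 18860 + 149014 = 167874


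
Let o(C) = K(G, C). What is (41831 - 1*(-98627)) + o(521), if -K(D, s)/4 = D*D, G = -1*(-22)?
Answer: 138522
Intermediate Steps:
G = 22
K(D, s) = -4*D² (K(D, s) = -4*D*D = -4*D²)
o(C) = -1936 (o(C) = -4*22² = -4*484 = -1936)
(41831 - 1*(-98627)) + o(521) = (41831 - 1*(-98627)) - 1936 = (41831 + 98627) - 1936 = 140458 - 1936 = 138522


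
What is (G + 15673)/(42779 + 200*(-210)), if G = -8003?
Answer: 7670/779 ≈ 9.8460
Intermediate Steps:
(G + 15673)/(42779 + 200*(-210)) = (-8003 + 15673)/(42779 + 200*(-210)) = 7670/(42779 - 42000) = 7670/779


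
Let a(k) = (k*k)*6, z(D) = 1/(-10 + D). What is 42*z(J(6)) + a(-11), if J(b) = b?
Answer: 1431/2 ≈ 715.50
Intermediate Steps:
a(k) = 6*k² (a(k) = k²*6 = 6*k²)
42*z(J(6)) + a(-11) = 42/(-10 + 6) + 6*(-11)² = 42/(-4) + 6*121 = 42*(-¼) + 726 = -21/2 + 726 = 1431/2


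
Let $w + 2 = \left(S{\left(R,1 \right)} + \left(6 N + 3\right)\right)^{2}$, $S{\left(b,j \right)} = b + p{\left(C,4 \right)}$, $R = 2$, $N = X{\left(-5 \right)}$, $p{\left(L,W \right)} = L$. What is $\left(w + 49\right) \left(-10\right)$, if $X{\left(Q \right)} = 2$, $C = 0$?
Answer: $-3360$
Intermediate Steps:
$N = 2$
$S{\left(b,j \right)} = b$ ($S{\left(b,j \right)} = b + 0 = b$)
$w = 287$ ($w = -2 + \left(2 + \left(6 \cdot 2 + 3\right)\right)^{2} = -2 + \left(2 + \left(12 + 3\right)\right)^{2} = -2 + \left(2 + 15\right)^{2} = -2 + 17^{2} = -2 + 289 = 287$)
$\left(w + 49\right) \left(-10\right) = \left(287 + 49\right) \left(-10\right) = 336 \left(-10\right) = -3360$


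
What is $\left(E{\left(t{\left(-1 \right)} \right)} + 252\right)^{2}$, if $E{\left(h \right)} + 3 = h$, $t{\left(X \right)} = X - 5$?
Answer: $59049$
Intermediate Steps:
$t{\left(X \right)} = -5 + X$ ($t{\left(X \right)} = X - 5 = -5 + X$)
$E{\left(h \right)} = -3 + h$
$\left(E{\left(t{\left(-1 \right)} \right)} + 252\right)^{2} = \left(\left(-3 - 6\right) + 252\right)^{2} = \left(-9 + 252\right)^{2} = 243^{2} = 59049$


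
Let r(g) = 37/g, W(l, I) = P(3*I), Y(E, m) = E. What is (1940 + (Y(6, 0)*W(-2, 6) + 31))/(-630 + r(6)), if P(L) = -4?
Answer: -11682/3743 ≈ -3.1210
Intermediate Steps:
W(l, I) = -4
(1940 + (Y(6, 0)*W(-2, 6) + 31))/(-630 + r(6)) = (1940 + (6*(-4) + 31))/(-630 + 37/6) = (1940 + (-24 + 31))/(-630 + 37*(1/6)) = (1940 + 7)/(-630 + 37/6) = 1947/(-3743/6) = 1947*(-6/3743) = -11682/3743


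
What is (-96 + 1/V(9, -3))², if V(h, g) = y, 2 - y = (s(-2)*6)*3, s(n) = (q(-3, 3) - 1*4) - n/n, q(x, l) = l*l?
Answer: 45171841/4900 ≈ 9218.8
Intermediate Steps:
q(x, l) = l²
s(n) = 4 (s(n) = (3² - 1*4) - n/n = (9 - 4) - 1*1 = 5 - 1 = 4)
y = -70 (y = 2 - 4*6*3 = 2 - 24*3 = 2 - 1*72 = 2 - 72 = -70)
V(h, g) = -70
(-96 + 1/V(9, -3))² = (-96 + 1/(-70))² = (-96 - 1/70)² = (-6721/70)² = 45171841/4900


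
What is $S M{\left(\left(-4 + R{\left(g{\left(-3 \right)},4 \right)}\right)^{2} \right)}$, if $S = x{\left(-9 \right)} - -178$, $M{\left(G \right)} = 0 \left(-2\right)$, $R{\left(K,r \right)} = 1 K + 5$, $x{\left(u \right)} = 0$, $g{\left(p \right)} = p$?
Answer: $0$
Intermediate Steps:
$R{\left(K,r \right)} = 5 + K$ ($R{\left(K,r \right)} = K + 5 = 5 + K$)
$M{\left(G \right)} = 0$
$S = 178$ ($S = 0 - -178 = 0 + 178 = 178$)
$S M{\left(\left(-4 + R{\left(g{\left(-3 \right)},4 \right)}\right)^{2} \right)} = 178 \cdot 0 = 0$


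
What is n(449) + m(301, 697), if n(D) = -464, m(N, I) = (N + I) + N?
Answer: 835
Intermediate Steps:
m(N, I) = I + 2*N (m(N, I) = (I + N) + N = I + 2*N)
n(449) + m(301, 697) = -464 + (697 + 2*301) = -464 + (697 + 602) = -464 + 1299 = 835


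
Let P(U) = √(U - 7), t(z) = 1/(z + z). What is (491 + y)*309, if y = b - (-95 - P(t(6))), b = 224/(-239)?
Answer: 43207470/239 + 103*I*√249/2 ≈ 1.8078e+5 + 812.66*I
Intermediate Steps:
t(z) = 1/(2*z)
b = -224/239 (b = 224*(-1/239) = -224/239 ≈ -0.93724)
P(U) = √(-7 + U)
y = 22481/239 + I*√249/6 (y = -224/239 - (-95 - √(-7 + (½)/6)) = -224/239 - (-95 - √(-7 + (½)*(⅙))) = -224/239 - (-95 - √(-7 + 1/12)) = -224/239 - (-95 - √(-83/12)) = -224/239 - (-95 - I*√249/6) = -224/239 + (95 + I*√249/6) = 22481/239 + I*√249/6 ≈ 94.063 + 2.63*I)
(491 + y)*309 = (491 + (22481/239 + I*√249/6))*309 = (139830/239 + I*√249/6)*309 = 43207470/239 + 103*I*√249/2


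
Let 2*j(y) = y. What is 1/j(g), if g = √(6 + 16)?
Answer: √22/11 ≈ 0.42640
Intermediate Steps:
g = √22 ≈ 4.6904
j(y) = y/2
1/j(g) = 1/(√22/2) = √22/11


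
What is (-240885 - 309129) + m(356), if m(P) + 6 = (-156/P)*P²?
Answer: -605556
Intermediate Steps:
m(P) = -6 - 156*P (m(P) = -6 + (-156/P)*P² = -6 - 156*P)
(-240885 - 309129) + m(356) = (-240885 - 309129) + (-6 - 156*356) = -550014 + (-6 - 55536) = -550014 - 55542 = -605556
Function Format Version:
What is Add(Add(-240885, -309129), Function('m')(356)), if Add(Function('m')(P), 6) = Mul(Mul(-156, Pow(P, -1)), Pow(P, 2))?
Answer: -605556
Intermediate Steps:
Function('m')(P) = Add(-6, Mul(-156, P)) (Function('m')(P) = Add(-6, Mul(Mul(-156, Pow(P, -1)), Pow(P, 2))) = Add(-6, Mul(-156, P)))
Add(Add(-240885, -309129), Function('m')(356)) = Add(Add(-240885, -309129), Add(-6, Mul(-156, 356))) = Add(-550014, Add(-6, -55536)) = Add(-550014, -55542) = -605556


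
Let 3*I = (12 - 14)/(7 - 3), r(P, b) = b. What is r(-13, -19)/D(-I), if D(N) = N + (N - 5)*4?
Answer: 114/115 ≈ 0.99130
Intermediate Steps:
I = -1/6 (I = ((12 - 14)/(7 - 3))/3 = (-2/4)/3 = (-2*1/4)/3 = (1/3)*(-1/2) = -1/6 ≈ -0.16667)
D(N) = -20 + 5*N (D(N) = N + (-5 + N)*4 = N + (-20 + 4*N) = -20 + 5*N)
r(-13, -19)/D(-I) = -19/(-20 + 5*(-1*(-1/6))) = -19/(-20 + 5*(1/6)) = -19/(-20 + 5/6) = -19/(-115/6) = -19*(-6/115) = 114/115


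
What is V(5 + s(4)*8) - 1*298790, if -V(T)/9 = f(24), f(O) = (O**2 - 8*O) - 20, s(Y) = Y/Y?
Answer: -302066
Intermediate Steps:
s(Y) = 1
f(O) = -20 + O**2 - 8*O
V(T) = -3276 (V(T) = -9*(-20 + 24**2 - 8*24) = -9*(-20 + 576 - 192) = -9*364 = -3276)
V(5 + s(4)*8) - 1*298790 = -3276 - 1*298790 = -3276 - 298790 = -302066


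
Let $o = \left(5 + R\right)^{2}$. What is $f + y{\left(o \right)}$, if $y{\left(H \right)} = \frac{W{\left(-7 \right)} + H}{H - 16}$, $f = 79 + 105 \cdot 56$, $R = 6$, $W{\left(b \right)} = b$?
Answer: $\frac{208603}{35} \approx 5960.1$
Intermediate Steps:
$f = 5959$ ($f = 79 + 5880 = 5959$)
$o = 121$ ($o = \left(5 + 6\right)^{2} = 11^{2} = 121$)
$y{\left(H \right)} = \frac{-7 + H}{-16 + H}$ ($y{\left(H \right)} = \frac{-7 + H}{H - 16} = \frac{-7 + H}{-16 + H}$)
$f + y{\left(o \right)} = 5959 + \frac{-7 + 121}{-16 + 121} = 5959 + \frac{1}{105} \cdot 114 = 5959 + \frac{38}{35} = \frac{208603}{35}$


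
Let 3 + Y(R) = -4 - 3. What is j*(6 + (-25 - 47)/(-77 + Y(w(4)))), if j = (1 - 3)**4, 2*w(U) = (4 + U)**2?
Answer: 3168/29 ≈ 109.24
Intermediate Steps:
w(U) = (4 + U)**2/2
Y(R) = -10 (Y(R) = -3 + (-4 - 3) = -3 - 7 = -10)
j = 16 (j = (-2)**4 = 16)
j*(6 + (-25 - 47)/(-77 + Y(w(4)))) = 16*(6 + (-25 - 47)/(-77 - 10)) = 16*(6 - 72/(-87)) = 16*(6 - 72*(-1/87)) = 16*(6 + 24/29) = 16*(198/29) = 3168/29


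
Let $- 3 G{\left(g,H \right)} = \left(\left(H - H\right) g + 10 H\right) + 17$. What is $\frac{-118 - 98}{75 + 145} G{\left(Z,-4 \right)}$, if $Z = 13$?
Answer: $- \frac{414}{55} \approx -7.5273$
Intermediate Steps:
$G{\left(g,H \right)} = - \frac{17}{3} - \frac{10 H}{3}$ ($G{\left(g,H \right)} = - \frac{\left(\left(H - H\right) g + 10 H\right) + 17}{3} = - \frac{\left(0 g + 10 H\right) + 17}{3} = - \frac{\left(0 + 10 H\right) + 17}{3} = - \frac{10 H + 17}{3} = - \frac{17 + 10 H}{3} = - \frac{17}{3} - \frac{10 H}{3}$)
$\frac{-118 - 98}{75 + 145} G{\left(Z,-4 \right)} = \frac{-118 - 98}{75 + 145} \left(- \frac{17}{3} - - \frac{40}{3}\right) = - \frac{216}{220} \left(- \frac{17}{3} + \frac{40}{3}\right) = \left(-216\right) \frac{1}{220} \cdot \frac{23}{3} = \left(- \frac{54}{55}\right) \frac{23}{3} = - \frac{414}{55}$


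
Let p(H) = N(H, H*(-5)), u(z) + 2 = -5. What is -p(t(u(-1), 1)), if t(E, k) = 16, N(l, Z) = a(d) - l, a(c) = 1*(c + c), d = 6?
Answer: 4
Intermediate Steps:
u(z) = -7 (u(z) = -2 - 5 = -7)
a(c) = 2*c (a(c) = 1*(2*c) = 2*c)
N(l, Z) = 12 - l (N(l, Z) = 2*6 - l = 12 - l)
p(H) = 12 - H
-p(t(u(-1), 1)) = -(12 - 1*16) = -(12 - 16) = -1*(-4) = 4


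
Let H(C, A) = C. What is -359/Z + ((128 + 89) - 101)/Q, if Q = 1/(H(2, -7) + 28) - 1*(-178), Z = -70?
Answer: 308717/53410 ≈ 5.7801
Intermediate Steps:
Q = 5341/30 (Q = 1/(2 + 28) - 1*(-178) = 1/30 + 178 = 5341/30 ≈ 178.03)
-359/Z + ((128 + 89) - 101)/Q = -359/(-70) + ((128 + 89) - 101)/(5341/30) = -359*(-1/70) + (217 - 101)*(30/5341) = 359/70 + 116*(30/5341) = 359/70 + 3480/5341 = 308717/53410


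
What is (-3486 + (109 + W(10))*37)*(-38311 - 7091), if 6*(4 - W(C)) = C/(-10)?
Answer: -31834369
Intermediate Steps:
W(C) = 4 + C/60 (W(C) = 4 - C/(6*(-10)) = 4 - C*(-1)/(6*10) = 4 - (-1)*C/60 = 4 + C/60)
(-3486 + (109 + W(10))*37)*(-38311 - 7091) = (-3486 + (109 + (4 + (1/60)*10))*37)*(-38311 - 7091) = (-3486 + (109 + (4 + 1/6))*37)*(-45402) = (-3486 + (109 + 25/6)*37)*(-45402) = (-3486 + (679/6)*37)*(-45402) = (-3486 + 25123/6)*(-45402) = (4207/6)*(-45402) = -31834369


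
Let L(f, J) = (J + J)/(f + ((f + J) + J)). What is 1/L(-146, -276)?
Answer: 211/138 ≈ 1.5290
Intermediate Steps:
L(f, J) = 2*J/(2*J + 2*f) (L(f, J) = (2*J)/(f + ((J + f) + J)) = (2*J)/(f + (f + 2*J)) = (2*J)/(2*J + 2*f) = 2*J/(2*J + 2*f))
1/L(-146, -276) = 1/(-276/(-276 - 146)) = 1/(-276/(-422)) = 1/(-276*(-1/422)) = 1/(138/211) = 211/138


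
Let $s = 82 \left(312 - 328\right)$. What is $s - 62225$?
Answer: $-63537$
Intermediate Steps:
$s = -1312$ ($s = 82 \left(-16\right) = -1312$)
$s - 62225 = -1312 - 62225 = -63537$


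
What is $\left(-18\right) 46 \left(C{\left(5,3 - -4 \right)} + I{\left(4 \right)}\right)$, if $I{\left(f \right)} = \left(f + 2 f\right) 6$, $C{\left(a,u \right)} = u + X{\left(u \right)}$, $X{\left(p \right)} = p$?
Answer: $-71208$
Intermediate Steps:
$C{\left(a,u \right)} = 2 u$ ($C{\left(a,u \right)} = u + u = 2 u$)
$I{\left(f \right)} = 18 f$ ($I{\left(f \right)} = 3 f 6 = 18 f$)
$\left(-18\right) 46 \left(C{\left(5,3 - -4 \right)} + I{\left(4 \right)}\right) = \left(-18\right) 46 \left(2 \left(3 - -4\right) + 18 \cdot 4\right) = - 828 \left(2 \left(3 + 4\right) + 72\right) = - 828 \left(2 \cdot 7 + 72\right) = - 828 \left(14 + 72\right) = \left(-828\right) 86 = -71208$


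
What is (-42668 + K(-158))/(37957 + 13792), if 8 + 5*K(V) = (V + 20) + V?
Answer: -213644/258745 ≈ -0.82569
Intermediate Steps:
K(V) = 12/5 + 2*V/5 (K(V) = -8/5 + ((V + 20) + V)/5 = -8/5 + ((20 + V) + V)/5 = -8/5 + (20 + 2*V)/5 = -8/5 + (4 + 2*V/5) = 12/5 + 2*V/5)
(-42668 + K(-158))/(37957 + 13792) = (-42668 + (12/5 + (⅖)*(-158)))/(37957 + 13792) = (-42668 + (12/5 - 316/5))/51749 = (-42668 - 304/5)*(1/51749) = -213644/5*1/51749 = -213644/258745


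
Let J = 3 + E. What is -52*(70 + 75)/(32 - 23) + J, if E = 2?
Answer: -7495/9 ≈ -832.78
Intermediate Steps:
J = 5 (J = 3 + 2 = 5)
-52*(70 + 75)/(32 - 23) + J = -52*(70 + 75)/(32 - 23) + 5 = -7540/9 + 5 = -7495/9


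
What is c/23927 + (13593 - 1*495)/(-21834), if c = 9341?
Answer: -18240742/87070353 ≈ -0.20949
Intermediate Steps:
c/23927 + (13593 - 1*495)/(-21834) = 9341/23927 + (13593 - 1*495)/(-21834) = 9341*(1/23927) + (13593 - 495)*(-1/21834) = 9341/23927 + 13098*(-1/21834) = 9341/23927 - 2183/3639 = -18240742/87070353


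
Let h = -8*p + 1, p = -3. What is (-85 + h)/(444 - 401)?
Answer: -60/43 ≈ -1.3953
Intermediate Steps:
h = 25 (h = -8*(-3) + 1 = 24 + 1 = 25)
(-85 + h)/(444 - 401) = (-85 + 25)/(444 - 401) = -60/43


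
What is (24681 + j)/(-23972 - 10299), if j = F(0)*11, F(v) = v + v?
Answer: -24681/34271 ≈ -0.72017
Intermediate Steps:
F(v) = 2*v
j = 0 (j = (2*0)*11 = 0*11 = 0)
(24681 + j)/(-23972 - 10299) = (24681 + 0)/(-23972 - 10299) = 24681/(-34271) = 24681*(-1/34271) = -24681/34271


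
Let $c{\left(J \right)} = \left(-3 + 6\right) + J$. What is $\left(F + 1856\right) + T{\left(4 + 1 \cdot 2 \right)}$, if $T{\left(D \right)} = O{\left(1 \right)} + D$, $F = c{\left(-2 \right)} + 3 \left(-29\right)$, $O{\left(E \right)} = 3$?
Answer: $1779$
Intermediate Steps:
$c{\left(J \right)} = 3 + J$
$F = -86$ ($F = \left(3 - 2\right) + 3 \left(-29\right) = 1 - 87 = -86$)
$T{\left(D \right)} = 3 + D$
$\left(F + 1856\right) + T{\left(4 + 1 \cdot 2 \right)} = \left(-86 + 1856\right) + \left(3 + \left(4 + 1 \cdot 2\right)\right) = 1770 + \left(3 + \left(4 + 2\right)\right) = 1770 + \left(3 + 6\right) = 1770 + 9 = 1779$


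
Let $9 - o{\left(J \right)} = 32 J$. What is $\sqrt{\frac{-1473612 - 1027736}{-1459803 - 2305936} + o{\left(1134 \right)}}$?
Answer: $\frac{i \sqrt{514455468826937587}}{3765739} \approx 190.47 i$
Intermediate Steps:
$o{\left(J \right)} = 9 - 32 J$
$\sqrt{\frac{-1473612 - 1027736}{-1459803 - 2305936} + o{\left(1134 \right)}} = \sqrt{\frac{-1473612 - 1027736}{-1459803 - 2305936} + \left(9 - 36288\right)} = \sqrt{- \frac{2501348}{-3765739} + \left(9 - 36288\right)} = \sqrt{\left(-2501348\right) \left(- \frac{1}{3765739}\right) - 36279} = \sqrt{\frac{2501348}{3765739} - 36279} = \sqrt{- \frac{136614743833}{3765739}} = \frac{i \sqrt{514455468826937587}}{3765739}$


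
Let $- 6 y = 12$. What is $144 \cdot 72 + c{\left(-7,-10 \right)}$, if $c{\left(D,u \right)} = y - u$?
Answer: $10376$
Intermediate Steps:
$y = -2$ ($y = \left(- \frac{1}{6}\right) 12 = -2$)
$c{\left(D,u \right)} = -2 - u$
$144 \cdot 72 + c{\left(-7,-10 \right)} = 144 \cdot 72 - -8 = 10368 + \left(-2 + 10\right) = 10368 + 8 = 10376$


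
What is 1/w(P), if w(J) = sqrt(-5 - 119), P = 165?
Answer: -I*sqrt(31)/62 ≈ -0.089803*I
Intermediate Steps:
w(J) = 2*I*sqrt(31) (w(J) = sqrt(-124) = 2*I*sqrt(31))
1/w(P) = 1/(2*I*sqrt(31)) = -I*sqrt(31)/62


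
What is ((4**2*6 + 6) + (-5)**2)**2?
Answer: 16129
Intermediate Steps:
((4**2*6 + 6) + (-5)**2)**2 = ((16*6 + 6) + 25)**2 = ((96 + 6) + 25)**2 = (102 + 25)**2 = 127**2 = 16129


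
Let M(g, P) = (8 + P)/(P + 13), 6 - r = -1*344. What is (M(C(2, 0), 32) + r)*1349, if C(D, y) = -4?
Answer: 4260142/9 ≈ 4.7335e+5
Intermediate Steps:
r = 350 (r = 6 - (-1)*344 = 6 - 1*(-344) = 6 + 344 = 350)
M(g, P) = (8 + P)/(13 + P)
(M(C(2, 0), 32) + r)*1349 = ((8 + 32)/(13 + 32) + 350)*1349 = (40/45 + 350)*1349 = ((1/45)*40 + 350)*1349 = (8/9 + 350)*1349 = (3158/9)*1349 = 4260142/9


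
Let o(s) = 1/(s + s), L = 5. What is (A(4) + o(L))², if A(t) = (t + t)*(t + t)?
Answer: 410881/100 ≈ 4108.8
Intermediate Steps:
A(t) = 4*t² (A(t) = (2*t)*(2*t) = 4*t²)
o(s) = 1/(2*s)
(A(4) + o(L))² = (4*4² + (½)/5)² = (4*16 + (½)*(⅕))² = (64 + ⅒)² = (641/10)² = 410881/100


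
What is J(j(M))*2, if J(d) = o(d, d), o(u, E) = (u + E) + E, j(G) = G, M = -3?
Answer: -18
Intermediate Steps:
o(u, E) = u + 2*E (o(u, E) = (E + u) + E = u + 2*E)
J(d) = 3*d (J(d) = d + 2*d = 3*d)
J(j(M))*2 = (3*(-3))*2 = -9*2 = -18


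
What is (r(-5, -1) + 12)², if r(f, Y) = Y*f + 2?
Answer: 361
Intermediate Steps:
r(f, Y) = 2 + Y*f
(r(-5, -1) + 12)² = ((2 - 1*(-5)) + 12)² = ((2 + 5) + 12)² = (7 + 12)² = 19² = 361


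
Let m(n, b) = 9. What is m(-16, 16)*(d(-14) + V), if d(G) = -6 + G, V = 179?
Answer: 1431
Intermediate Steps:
m(-16, 16)*(d(-14) + V) = 9*((-6 - 14) + 179) = 9*(-20 + 179) = 9*159 = 1431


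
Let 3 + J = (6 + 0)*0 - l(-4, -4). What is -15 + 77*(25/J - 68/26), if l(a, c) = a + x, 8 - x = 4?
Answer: -33464/39 ≈ -858.05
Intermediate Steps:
x = 4 (x = 8 - 1*4 = 8 - 4 = 4)
l(a, c) = 4 + a (l(a, c) = a + 4 = 4 + a)
J = -3 (J = -3 + ((6 + 0)*0 - (4 - 4)) = -3 + (6*0 - 1*0) = -3 + (0 + 0) = -3 + 0 = -3)
-15 + 77*(25/J - 68/26) = -15 + 77*(25/(-3) - 68/26) = -15 + 77*(25*(-1/3) - 68*1/26) = -15 + 77*(-25/3 - 34/13) = -15 + 77*(-427/39) = -15 - 32879/39 = -33464/39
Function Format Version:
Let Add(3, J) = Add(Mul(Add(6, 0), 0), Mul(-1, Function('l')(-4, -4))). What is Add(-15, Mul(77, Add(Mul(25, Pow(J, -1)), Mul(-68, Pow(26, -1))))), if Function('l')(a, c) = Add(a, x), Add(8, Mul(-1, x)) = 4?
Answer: Rational(-33464, 39) ≈ -858.05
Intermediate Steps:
x = 4 (x = Add(8, Mul(-1, 4)) = Add(8, -4) = 4)
Function('l')(a, c) = Add(4, a) (Function('l')(a, c) = Add(a, 4) = Add(4, a))
J = -3 (J = Add(-3, Add(Mul(Add(6, 0), 0), Mul(-1, Add(4, -4)))) = Add(-3, Add(Mul(6, 0), Mul(-1, 0))) = Add(-3, Add(0, 0)) = Add(-3, 0) = -3)
Add(-15, Mul(77, Add(Mul(25, Pow(J, -1)), Mul(-68, Pow(26, -1))))) = Add(-15, Mul(77, Add(Mul(25, Pow(-3, -1)), Mul(-68, Pow(26, -1))))) = Add(-15, Mul(77, Add(Mul(25, Rational(-1, 3)), Mul(-68, Rational(1, 26))))) = Add(-15, Mul(77, Add(Rational(-25, 3), Rational(-34, 13)))) = Add(-15, Mul(77, Rational(-427, 39))) = Add(-15, Rational(-32879, 39)) = Rational(-33464, 39)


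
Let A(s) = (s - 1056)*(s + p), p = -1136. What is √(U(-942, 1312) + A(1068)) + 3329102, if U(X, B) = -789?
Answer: 3329102 + I*√1605 ≈ 3.3291e+6 + 40.062*I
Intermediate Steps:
A(s) = (-1136 + s)*(-1056 + s) (A(s) = (s - 1056)*(s - 1136) = (-1056 + s)*(-1136 + s) = (-1136 + s)*(-1056 + s))
√(U(-942, 1312) + A(1068)) + 3329102 = √(-789 + (1199616 + 1068² - 2192*1068)) + 3329102 = √(-789 + (1199616 + 1140624 - 2341056)) + 3329102 = √(-789 - 816) + 3329102 = √(-1605) + 3329102 = I*√1605 + 3329102 = 3329102 + I*√1605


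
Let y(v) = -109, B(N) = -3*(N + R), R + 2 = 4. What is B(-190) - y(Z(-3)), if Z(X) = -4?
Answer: 673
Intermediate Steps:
R = 2 (R = -2 + 4 = 2)
B(N) = -6 - 3*N (B(N) = -3*(N + 2) = -3*(2 + N) = -6 - 3*N)
B(-190) - y(Z(-3)) = (-6 - 3*(-190)) - 1*(-109) = (-6 + 570) + 109 = 564 + 109 = 673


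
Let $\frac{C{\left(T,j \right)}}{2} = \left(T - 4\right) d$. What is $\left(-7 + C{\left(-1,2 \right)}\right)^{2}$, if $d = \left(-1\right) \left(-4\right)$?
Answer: $2209$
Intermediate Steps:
$d = 4$
$C{\left(T,j \right)} = -32 + 8 T$ ($C{\left(T,j \right)} = 2 \left(T - 4\right) 4 = 2 \left(-4 + T\right) 4 = 2 \left(-16 + 4 T\right) = -32 + 8 T$)
$\left(-7 + C{\left(-1,2 \right)}\right)^{2} = \left(-7 + \left(-32 + 8 \left(-1\right)\right)\right)^{2} = \left(-7 - 40\right)^{2} = \left(-47\right)^{2} = 2209$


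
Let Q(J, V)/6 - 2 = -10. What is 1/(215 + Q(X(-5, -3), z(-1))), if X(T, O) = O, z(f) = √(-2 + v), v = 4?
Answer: 1/167 ≈ 0.0059880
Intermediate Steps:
z(f) = √2 (z(f) = √(-2 + 4) = √2)
Q(J, V) = -48 (Q(J, V) = 12 + 6*(-10) = 12 - 60 = -48)
1/(215 + Q(X(-5, -3), z(-1))) = 1/(215 - 48) = 1/167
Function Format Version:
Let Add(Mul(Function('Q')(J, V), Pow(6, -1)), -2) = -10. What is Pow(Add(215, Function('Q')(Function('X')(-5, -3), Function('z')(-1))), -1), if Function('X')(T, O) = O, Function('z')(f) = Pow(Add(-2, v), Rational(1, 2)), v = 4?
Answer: Rational(1, 167) ≈ 0.0059880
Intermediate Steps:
Function('z')(f) = Pow(2, Rational(1, 2)) (Function('z')(f) = Pow(Add(-2, 4), Rational(1, 2)) = Pow(2, Rational(1, 2)))
Function('Q')(J, V) = -48 (Function('Q')(J, V) = Add(12, Mul(6, -10)) = Add(12, -60) = -48)
Pow(Add(215, Function('Q')(Function('X')(-5, -3), Function('z')(-1))), -1) = Pow(Add(215, -48), -1) = Pow(167, -1) = Rational(1, 167)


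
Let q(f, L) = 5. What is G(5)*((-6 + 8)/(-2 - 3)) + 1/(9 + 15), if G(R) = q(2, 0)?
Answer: -47/24 ≈ -1.9583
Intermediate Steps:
G(R) = 5
G(5)*((-6 + 8)/(-2 - 3)) + 1/(9 + 15) = 5*((-6 + 8)/(-2 - 3)) + 1/(9 + 15) = 5*(2/(-5)) + 1/24 = 5*(2*(-⅕)) + 1/24 = 5*(-⅖) + 1/24 = -2 + 1/24 = -47/24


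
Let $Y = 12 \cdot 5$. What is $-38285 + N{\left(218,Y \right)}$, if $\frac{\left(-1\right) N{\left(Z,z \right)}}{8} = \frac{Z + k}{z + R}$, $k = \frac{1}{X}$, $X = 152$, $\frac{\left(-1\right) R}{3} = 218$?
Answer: $- \frac{432051373}{11286} \approx -38282.0$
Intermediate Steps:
$R = -654$ ($R = \left(-3\right) 218 = -654$)
$Y = 60$
$k = \frac{1}{152} \approx 0.0065789$
$N{\left(Z,z \right)} = - \frac{8 \left(\frac{1}{152} + Z\right)}{-654 + z}$ ($N{\left(Z,z \right)} = - 8 \frac{Z + \frac{1}{152}}{z - 654} = - 8 \frac{\frac{1}{152} + Z}{-654 + z} = - \frac{8 \left(\frac{1}{152} + Z\right)}{-654 + z}$)
$-38285 + N{\left(218,Y \right)} = -38285 + \frac{-1 - 33136}{19 \left(-654 + 60\right)} = -38285 + \frac{-1 - 33136}{19 \left(-594\right)} = -38285 + \frac{1}{19} \left(- \frac{1}{594}\right) \left(-33137\right) = -38285 + \frac{33137}{11286} = - \frac{432051373}{11286}$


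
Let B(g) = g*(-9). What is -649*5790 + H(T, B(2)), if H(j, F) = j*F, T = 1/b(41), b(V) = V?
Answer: -154066128/41 ≈ -3.7577e+6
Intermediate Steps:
B(g) = -9*g
T = 1/41 ≈ 0.024390
H(j, F) = F*j
-649*5790 + H(T, B(2)) = -649*5790 - 9*2*(1/41) = -3757710 - 18*1/41 = -3757710 - 18/41 = -154066128/41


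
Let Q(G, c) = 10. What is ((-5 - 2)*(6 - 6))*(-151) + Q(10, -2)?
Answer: 10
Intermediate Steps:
((-5 - 2)*(6 - 6))*(-151) + Q(10, -2) = ((-5 - 2)*(6 - 6))*(-151) + 10 = -7*0*(-151) + 10 = 0*(-151) + 10 = 0 + 10 = 10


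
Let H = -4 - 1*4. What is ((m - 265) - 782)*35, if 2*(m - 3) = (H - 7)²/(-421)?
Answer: -30774555/842 ≈ -36549.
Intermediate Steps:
H = -8 (H = -4 - 4 = -8)
m = 2301/842 (m = 3 + ((-8 - 7)²/(-421))/2 = 3 + ((-15)²*(-1/421))/2 = 3 + (225*(-1/421))/2 = 3 + (½)*(-225/421) = 3 - 225/842 = 2301/842 ≈ 2.7328)
((m - 265) - 782)*35 = ((2301/842 - 265) - 782)*35 = (-220829/842 - 782)*35 = -879273/842*35 = -30774555/842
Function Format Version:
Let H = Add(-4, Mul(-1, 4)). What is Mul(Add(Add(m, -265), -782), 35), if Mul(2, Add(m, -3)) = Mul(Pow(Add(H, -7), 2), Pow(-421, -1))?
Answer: Rational(-30774555, 842) ≈ -36549.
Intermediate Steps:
H = -8 (H = Add(-4, -4) = -8)
m = Rational(2301, 842) (m = Add(3, Mul(Rational(1, 2), Mul(Pow(Add(-8, -7), 2), Pow(-421, -1)))) = Add(3, Mul(Rational(1, 2), Mul(Pow(-15, 2), Rational(-1, 421)))) = Add(3, Mul(Rational(1, 2), Mul(225, Rational(-1, 421)))) = Add(3, Mul(Rational(1, 2), Rational(-225, 421))) = Add(3, Rational(-225, 842)) = Rational(2301, 842) ≈ 2.7328)
Mul(Add(Add(m, -265), -782), 35) = Mul(Add(Add(Rational(2301, 842), -265), -782), 35) = Mul(Add(Rational(-220829, 842), -782), 35) = Mul(Rational(-879273, 842), 35) = Rational(-30774555, 842)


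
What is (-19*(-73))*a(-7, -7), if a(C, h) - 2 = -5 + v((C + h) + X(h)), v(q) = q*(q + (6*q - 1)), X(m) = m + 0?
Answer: 4306635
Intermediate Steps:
X(m) = m
v(q) = q*(-1 + 7*q) (v(q) = q*(q + (-1 + 6*q)) = q*(-1 + 7*q))
a(C, h) = -3 + (C + 2*h)*(-1 + 7*C + 14*h) (a(C, h) = 2 + (-5 + ((C + h) + h)*(-1 + 7*((C + h) + h))) = 2 + (-5 + (C + 2*h)*(-1 + 7*(C + 2*h))) = 2 + (-5 + (C + 2*h)*(-1 + (7*C + 14*h))) = 2 + (-5 + (C + 2*h)*(-1 + 7*C + 14*h)) = -3 + (C + 2*h)*(-1 + 7*C + 14*h))
(-19*(-73))*a(-7, -7) = (-19*(-73))*(-3 + (-7 + 2*(-7))*(-1 + 7*(-7) + 14*(-7))) = 1387*(-3 + (-7 - 14)*(-1 - 49 - 98)) = 1387*(-3 - 21*(-148)) = 1387*(-3 + 3108) = 1387*3105 = 4306635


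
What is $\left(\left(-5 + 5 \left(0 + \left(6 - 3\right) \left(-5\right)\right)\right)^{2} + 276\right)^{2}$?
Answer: $44568976$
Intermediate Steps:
$\left(\left(-5 + 5 \left(0 + \left(6 - 3\right) \left(-5\right)\right)\right)^{2} + 276\right)^{2} = \left(\left(-5 + 5 \left(0 + 3 \left(-5\right)\right)\right)^{2} + 276\right)^{2} = \left(\left(-5 + 5 \left(0 - 15\right)\right)^{2} + 276\right)^{2} = \left(\left(-5 + 5 \left(-15\right)\right)^{2} + 276\right)^{2} = \left(\left(-5 - 75\right)^{2} + 276\right)^{2} = \left(\left(-80\right)^{2} + 276\right)^{2} = \left(6400 + 276\right)^{2} = 6676^{2} = 44568976$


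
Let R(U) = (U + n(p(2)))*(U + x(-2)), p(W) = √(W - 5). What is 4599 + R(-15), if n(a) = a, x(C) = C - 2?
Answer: 4884 - 19*I*√3 ≈ 4884.0 - 32.909*I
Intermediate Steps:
p(W) = √(-5 + W)
x(C) = -2 + C
R(U) = (-4 + U)*(U + I*√3) (R(U) = (U + √(-5 + 2))*(U + (-2 - 2)) = (U + √(-3))*(U - 4) = (U + I*√3)*(-4 + U) = (-4 + U)*(U + I*√3))
4599 + R(-15) = 4599 + ((-15)² - 4*(-15) - 4*I*√3 + I*(-15)*√3) = 4599 + (225 + 60 - 4*I*√3 - 15*I*√3) = 4599 + (285 - 19*I*√3) = 4884 - 19*I*√3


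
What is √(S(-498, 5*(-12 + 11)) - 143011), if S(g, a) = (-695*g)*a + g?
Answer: I*√1874059 ≈ 1369.0*I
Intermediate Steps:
S(g, a) = g - 695*a*g (S(g, a) = -695*a*g + g = g - 695*a*g)
√(S(-498, 5*(-12 + 11)) - 143011) = √(-498*(1 - 3475*(-12 + 11)) - 143011) = √(-498*(1 - 3475*(-1)) - 143011) = √(-498*(1 - 695*(-5)) - 143011) = √(-498*(1 + 3475) - 143011) = √(-498*3476 - 143011) = √(-1731048 - 143011) = √(-1874059) = I*√1874059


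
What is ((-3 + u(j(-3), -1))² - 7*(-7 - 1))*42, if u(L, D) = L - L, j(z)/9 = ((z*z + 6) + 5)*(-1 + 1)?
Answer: 2730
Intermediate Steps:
j(z) = 0 (j(z) = 9*(((z*z + 6) + 5)*(-1 + 1)) = 9*(((z² + 6) + 5)*0) = 9*(((6 + z²) + 5)*0) = 9*((11 + z²)*0) = 9*0 = 0)
u(L, D) = 0
((-3 + u(j(-3), -1))² - 7*(-7 - 1))*42 = ((-3 + 0)² - 7*(-7 - 1))*42 = ((-3)² - 7*(-8))*42 = (9 + 56)*42 = 65*42 = 2730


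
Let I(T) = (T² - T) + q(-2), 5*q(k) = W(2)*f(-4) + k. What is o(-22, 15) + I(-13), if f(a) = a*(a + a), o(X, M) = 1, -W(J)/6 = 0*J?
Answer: 913/5 ≈ 182.60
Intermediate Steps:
W(J) = 0 (W(J) = -0*J = -6*0 = 0)
f(a) = 2*a² (f(a) = a*(2*a) = 2*a²)
q(k) = k/5 (q(k) = (0*(2*(-4)²) + k)/5 = (0*(2*16) + k)/5 = (0*32 + k)/5 = (0 + k)/5 = k/5)
I(T) = -⅖ + T² - T (I(T) = (T² - T) + (⅕)*(-2) = (T² - T) - ⅖ = -⅖ + T² - T)
o(-22, 15) + I(-13) = 1 + (-⅖ + (-13)² - 1*(-13)) = 1 + (-⅖ + 169 + 13) = 1 + 908/5 = 913/5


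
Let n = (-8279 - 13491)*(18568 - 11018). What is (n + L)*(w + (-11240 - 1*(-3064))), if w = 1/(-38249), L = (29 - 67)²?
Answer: 51399930837184200/38249 ≈ 1.3438e+12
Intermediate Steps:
L = 1444 (L = (-38)² = 1444)
w = -1/38249 ≈ -2.6144e-5
n = -164363500 (n = -21770*7550 = -164363500)
(n + L)*(w + (-11240 - 1*(-3064))) = (-164363500 + 1444)*(-1/38249 + (-11240 - 1*(-3064))) = -164362056*(-1/38249 + (-11240 + 3064)) = -164362056*(-1/38249 - 8176) = -164362056*(-312723825/38249) = 51399930837184200/38249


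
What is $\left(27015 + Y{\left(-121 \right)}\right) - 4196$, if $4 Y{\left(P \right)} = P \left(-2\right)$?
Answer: $\frac{45759}{2} \approx 22880.0$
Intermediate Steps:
$Y{\left(P \right)} = - \frac{P}{2}$ ($Y{\left(P \right)} = \frac{P \left(-2\right)}{4} = \frac{\left(-2\right) P}{4} = - \frac{P}{2}$)
$\left(27015 + Y{\left(-121 \right)}\right) - 4196 = \left(27015 - - \frac{121}{2}\right) - 4196 = \left(27015 + \frac{121}{2}\right) - 4196 = \frac{54151}{2} - 4196 = \frac{45759}{2}$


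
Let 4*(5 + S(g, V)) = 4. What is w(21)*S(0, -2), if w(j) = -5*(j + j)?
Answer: 840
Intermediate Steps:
w(j) = -10*j
S(g, V) = -4 (S(g, V) = -5 + (1/4)*4 = -5 + 1 = -4)
w(21)*S(0, -2) = -10*21*(-4) = -210*(-4) = 840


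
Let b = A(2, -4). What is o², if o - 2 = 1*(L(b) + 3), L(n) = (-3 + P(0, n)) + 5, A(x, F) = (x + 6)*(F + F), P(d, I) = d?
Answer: 49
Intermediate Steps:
A(x, F) = 2*F*(6 + x) (A(x, F) = (6 + x)*(2*F) = 2*F*(6 + x))
b = -64 (b = 2*(-4)*(6 + 2) = 2*(-4)*8 = -64)
L(n) = 2 (L(n) = (-3 + 0) + 5 = -3 + 5 = 2)
o = 7 (o = 2 + 1*(2 + 3) = 2 + 1*5 = 2 + 5 = 7)
o² = 7² = 49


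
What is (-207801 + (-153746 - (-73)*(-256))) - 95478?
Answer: -475713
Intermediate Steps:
(-207801 + (-153746 - (-73)*(-256))) - 95478 = (-207801 + (-153746 - 1*18688)) - 95478 = (-207801 + (-153746 - 18688)) - 95478 = (-207801 - 172434) - 95478 = -380235 - 95478 = -475713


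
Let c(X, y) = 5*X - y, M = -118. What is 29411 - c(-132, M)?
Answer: 29953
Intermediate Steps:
c(X, y) = -y + 5*X
29411 - c(-132, M) = 29411 - (-1*(-118) + 5*(-132)) = 29411 - (118 - 660) = 29411 - 1*(-542) = 29411 + 542 = 29953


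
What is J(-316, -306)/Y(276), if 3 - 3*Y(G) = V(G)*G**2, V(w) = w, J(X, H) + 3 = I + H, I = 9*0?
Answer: 309/7008191 ≈ 4.4091e-5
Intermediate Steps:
I = 0
J(X, H) = -3 + H (J(X, H) = -3 + (0 + H) = -3 + H)
Y(G) = 1 - G**3/3 (Y(G) = 1 - G*G**2/3 = 1 - G**3/3)
J(-316, -306)/Y(276) = (-3 - 306)/(1 - 1/3*276**3) = -309/(1 - 1/3*21024576) = -309/(1 - 7008192) = -309/(-7008191) = -309*(-1/7008191) = 309/7008191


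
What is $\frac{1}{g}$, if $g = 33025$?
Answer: $\frac{1}{33025} \approx 3.028 \cdot 10^{-5}$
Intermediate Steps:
$\frac{1}{g} = \frac{1}{33025}$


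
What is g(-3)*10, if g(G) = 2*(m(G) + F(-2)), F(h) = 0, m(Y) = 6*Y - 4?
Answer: -440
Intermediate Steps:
m(Y) = -4 + 6*Y
g(G) = -8 + 12*G (g(G) = 2*((-4 + 6*G) + 0) = 2*(-4 + 6*G) = -8 + 12*G)
g(-3)*10 = (-8 + 12*(-3))*10 = (-8 - 36)*10 = -44*10 = -440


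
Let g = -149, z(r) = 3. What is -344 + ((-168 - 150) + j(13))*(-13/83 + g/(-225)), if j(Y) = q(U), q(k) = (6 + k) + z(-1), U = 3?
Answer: -1034828/2075 ≈ -498.71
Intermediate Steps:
q(k) = 9 + k (q(k) = (6 + k) + 3 = 9 + k)
j(Y) = 12 (j(Y) = 9 + 3 = 12)
-344 + ((-168 - 150) + j(13))*(-13/83 + g/(-225)) = -344 + ((-168 - 150) + 12)*(-13/83 - 149/(-225)) = -344 + (-318 + 12)*(-13*1/83 - 149*(-1/225)) = -344 - 306*(-13/83 + 149/225) = -344 - 306*9442/18675 = -344 - 321028/2075 = -1034828/2075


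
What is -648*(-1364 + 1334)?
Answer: 19440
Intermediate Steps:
-648*(-1364 + 1334) = -648*(-30) = 19440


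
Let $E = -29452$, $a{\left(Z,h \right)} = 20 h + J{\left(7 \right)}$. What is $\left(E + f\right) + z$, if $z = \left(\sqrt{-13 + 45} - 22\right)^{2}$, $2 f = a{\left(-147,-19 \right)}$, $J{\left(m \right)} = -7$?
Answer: $- \frac{58259}{2} - 176 \sqrt{2} \approx -29378.0$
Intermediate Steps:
$a{\left(Z,h \right)} = -7 + 20 h$ ($a{\left(Z,h \right)} = 20 h - 7 = -7 + 20 h$)
$f = - \frac{387}{2}$ ($f = \frac{-7 + 20 \left(-19\right)}{2} = \frac{-7 - 380}{2} = \frac{1}{2} \left(-387\right) = - \frac{387}{2} \approx -193.5$)
$z = \left(-22 + 4 \sqrt{2}\right)^{2}$ ($z = \left(\sqrt{32} - 22\right)^{2} = \left(4 \sqrt{2} - 22\right)^{2} = \left(-22 + 4 \sqrt{2}\right)^{2} \approx 267.1$)
$\left(E + f\right) + z = \left(-29452 - \frac{387}{2}\right) + \left(516 - 176 \sqrt{2}\right) = - \frac{59291}{2} + \left(516 - 176 \sqrt{2}\right) = - \frac{58259}{2} - 176 \sqrt{2}$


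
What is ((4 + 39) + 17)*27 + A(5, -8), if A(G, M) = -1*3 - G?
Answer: 1612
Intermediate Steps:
A(G, M) = -3 - G
((4 + 39) + 17)*27 + A(5, -8) = ((4 + 39) + 17)*27 + (-3 - 1*5) = (43 + 17)*27 + (-3 - 5) = 60*27 - 8 = 1620 - 8 = 1612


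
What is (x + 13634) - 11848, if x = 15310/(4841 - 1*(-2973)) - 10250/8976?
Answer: 31331156441/17534616 ≈ 1786.8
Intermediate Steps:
x = 14332265/17534616 (x = 15310/(4841 + 2973) - 10250*1/8976 = 15310/7814 - 5125/4488 = 15310*(1/7814) - 5125/4488 = 7655/3907 - 5125/4488 = 14332265/17534616 ≈ 0.81737)
(x + 13634) - 11848 = (14332265/17534616 + 13634) - 11848 = 239081286809/17534616 - 11848 = 31331156441/17534616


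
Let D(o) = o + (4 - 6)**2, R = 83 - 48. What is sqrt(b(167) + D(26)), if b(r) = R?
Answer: sqrt(65) ≈ 8.0623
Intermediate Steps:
R = 35
b(r) = 35
D(o) = 4 + o (D(o) = o + (-2)**2 = o + 4 = 4 + o)
sqrt(b(167) + D(26)) = sqrt(35 + (4 + 26)) = sqrt(35 + 30) = sqrt(65)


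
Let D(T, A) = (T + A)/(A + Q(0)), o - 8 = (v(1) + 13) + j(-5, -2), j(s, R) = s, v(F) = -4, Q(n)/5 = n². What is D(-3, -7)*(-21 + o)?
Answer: -90/7 ≈ -12.857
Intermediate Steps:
Q(n) = 5*n²
o = 12 (o = 8 + ((-4 + 13) - 5) = 8 + (9 - 5) = 8 + 4 = 12)
D(T, A) = (A + T)/A (D(T, A) = (T + A)/(A + 5*0²) = (A + T)/(A + 5*0) = (A + T)/(A + 0) = (A + T)/A)
D(-3, -7)*(-21 + o) = ((-7 - 3)/(-7))*(-21 + 12) = -⅐*(-10)*(-9) = (10/7)*(-9) = -90/7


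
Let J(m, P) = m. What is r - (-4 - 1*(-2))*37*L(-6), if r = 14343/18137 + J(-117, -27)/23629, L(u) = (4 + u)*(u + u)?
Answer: 108779697138/61222739 ≈ 1776.8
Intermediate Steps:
L(u) = 2*u*(4 + u) (L(u) = (4 + u)*(2*u) = 2*u*(4 + u))
r = 48112674/61222739 (r = 14343/18137 - 117/23629 = 14343*(1/18137) - 117*1/23629 = 2049/2591 - 117/23629 = 48112674/61222739 ≈ 0.78586)
r - (-4 - 1*(-2))*37*L(-6) = 48112674/61222739 - (-4 - 1*(-2))*37*2*(-6)*(4 - 6) = 48112674/61222739 - (-4 + 2)*37*2*(-6)*(-2) = 48112674/61222739 - (-2*37)*24 = 48112674/61222739 - (-74)*24 = 48112674/61222739 - 1*(-1776) = 48112674/61222739 + 1776 = 108779697138/61222739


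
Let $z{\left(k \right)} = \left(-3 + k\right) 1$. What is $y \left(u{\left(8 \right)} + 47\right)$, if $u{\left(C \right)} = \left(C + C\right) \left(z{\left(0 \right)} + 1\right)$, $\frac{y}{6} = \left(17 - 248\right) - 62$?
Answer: $-26370$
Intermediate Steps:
$z{\left(k \right)} = -3 + k$
$y = -1758$ ($y = 6 \left(\left(17 - 248\right) - 62\right) = 6 \left(-231 - 62\right) = 6 \left(-293\right) = -1758$)
$u{\left(C \right)} = - 4 C$ ($u{\left(C \right)} = \left(C + C\right) \left(\left(-3 + 0\right) + 1\right) = 2 C \left(-3 + 1\right) = 2 C \left(-2\right) = - 4 C$)
$y \left(u{\left(8 \right)} + 47\right) = - 1758 \left(\left(-4\right) 8 + 47\right) = - 1758 \left(-32 + 47\right) = \left(-1758\right) 15 = -26370$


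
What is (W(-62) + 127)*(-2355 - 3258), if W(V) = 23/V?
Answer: -44067663/62 ≈ -7.1077e+5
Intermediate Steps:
(W(-62) + 127)*(-2355 - 3258) = (23/(-62) + 127)*(-2355 - 3258) = (23*(-1/62) + 127)*(-5613) = (-23/62 + 127)*(-5613) = (7851/62)*(-5613) = -44067663/62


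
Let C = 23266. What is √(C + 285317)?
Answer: 3*√34287 ≈ 555.50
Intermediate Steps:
√(C + 285317) = √(23266 + 285317) = √308583 = 3*√34287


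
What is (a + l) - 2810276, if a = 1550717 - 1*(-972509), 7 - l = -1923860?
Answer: 1636817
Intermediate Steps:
l = 1923867 (l = 7 - 1*(-1923860) = 7 + 1923860 = 1923867)
a = 2523226 (a = 1550717 + 972509 = 2523226)
(a + l) - 2810276 = (2523226 + 1923867) - 2810276 = 4447093 - 2810276 = 1636817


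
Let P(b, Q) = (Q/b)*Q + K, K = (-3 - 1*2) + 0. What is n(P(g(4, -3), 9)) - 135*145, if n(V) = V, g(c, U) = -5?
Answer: -97981/5 ≈ -19596.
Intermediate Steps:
K = -5 (K = (-3 - 2) + 0 = -5 + 0 = -5)
P(b, Q) = -5 + Q**2/b (P(b, Q) = (Q/b)*Q - 5 = Q**2/b - 5 = -5 + Q**2/b)
n(P(g(4, -3), 9)) - 135*145 = (-5 + 9**2/(-5)) - 135*145 = (-5 + 81*(-1/5)) - 1*19575 = (-5 - 81/5) - 19575 = -106/5 - 19575 = -97981/5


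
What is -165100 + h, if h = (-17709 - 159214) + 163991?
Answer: -178032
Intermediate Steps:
h = -12932 (h = -176923 + 163991 = -12932)
-165100 + h = -165100 - 12932 = -178032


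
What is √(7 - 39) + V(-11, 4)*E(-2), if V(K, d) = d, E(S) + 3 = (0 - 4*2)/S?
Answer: 4 + 4*I*√2 ≈ 4.0 + 5.6569*I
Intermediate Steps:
E(S) = -3 - 8/S (E(S) = -3 + (0 - 4*2)/S = -3 + (0 - 8)/S = -3 - 8/S)
√(7 - 39) + V(-11, 4)*E(-2) = √(7 - 39) + 4*(-3 - 8/(-2)) = √(-32) + 4*(-3 - 8*(-½)) = 4*I*√2 + 4*(-3 + 4) = 4*I*√2 + 4*1 = 4*I*√2 + 4 = 4 + 4*I*√2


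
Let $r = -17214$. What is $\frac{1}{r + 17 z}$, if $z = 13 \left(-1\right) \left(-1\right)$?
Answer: $- \frac{1}{16993} \approx -5.8848 \cdot 10^{-5}$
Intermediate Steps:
$z = 13$ ($z = \left(-13\right) \left(-1\right) = 13$)
$\frac{1}{r + 17 z} = \frac{1}{-17214 + 17 \cdot 13} = \frac{1}{-17214 + 221} = \frac{1}{-16993} = - \frac{1}{16993}$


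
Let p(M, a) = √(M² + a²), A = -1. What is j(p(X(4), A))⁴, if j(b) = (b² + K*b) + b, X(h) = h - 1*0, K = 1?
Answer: 206057 + 48552*√17 ≈ 4.0624e+5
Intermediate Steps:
X(h) = h (X(h) = h + 0 = h)
j(b) = b² + 2*b (j(b) = (b² + 1*b) + b = (b² + b) + b = (b + b²) + b = b² + 2*b)
j(p(X(4), A))⁴ = (√(4² + (-1)²)*(2 + √(4² + (-1)²)))⁴ = (√(16 + 1)*(2 + √(16 + 1)))⁴ = (√17*(2 + √17))⁴ = 289*(2 + √17)⁴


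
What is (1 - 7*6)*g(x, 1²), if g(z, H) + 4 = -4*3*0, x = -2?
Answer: 164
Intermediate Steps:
g(z, H) = -4 (g(z, H) = -4 - 4*3*0 = -4 - 12*0 = -4 + 0 = -4)
(1 - 7*6)*g(x, 1²) = (1 - 7*6)*(-4) = (1 - 42)*(-4) = -41*(-4) = 164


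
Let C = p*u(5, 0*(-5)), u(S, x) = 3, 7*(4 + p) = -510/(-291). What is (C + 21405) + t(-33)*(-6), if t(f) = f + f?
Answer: 14795241/679 ≈ 21790.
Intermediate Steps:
p = -2546/679 (p = -4 + (-510/(-291))/7 = -4 + (-510*(-1/291))/7 = -4 + (1/7)*(170/97) = -4 + 170/679 = -2546/679 ≈ -3.7496)
t(f) = 2*f
C = -7638/679 (C = -2546/679*3 = -7638/679 ≈ -11.249)
(C + 21405) + t(-33)*(-6) = (-7638/679 + 21405) + (2*(-33))*(-6) = 14526357/679 - 66*(-6) = 14526357/679 + 396 = 14795241/679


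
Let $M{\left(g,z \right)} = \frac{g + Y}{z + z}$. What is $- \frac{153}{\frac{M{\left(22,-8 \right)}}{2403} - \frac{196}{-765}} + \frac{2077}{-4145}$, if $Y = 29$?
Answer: $- \frac{76825829927}{127877395} \approx -600.78$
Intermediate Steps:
$M{\left(g,z \right)} = \frac{29 + g}{2 z}$ ($M{\left(g,z \right)} = \frac{g + 29}{z + z} = \frac{29 + g}{2 z}$)
$- \frac{153}{\frac{M{\left(22,-8 \right)}}{2403} - \frac{196}{-765}} + \frac{2077}{-4145} = - \frac{153}{\frac{\frac{1}{2} \frac{1}{-8} \left(29 + 22\right)}{2403} - \frac{196}{-765}} + \frac{2077}{-4145} = - \frac{153}{\frac{1}{2} \left(- \frac{1}{8}\right) 51 \cdot \frac{1}{2403} - - \frac{196}{765}} + 2077 \left(- \frac{1}{4145}\right) = - \frac{153}{\left(- \frac{51}{16}\right) \frac{1}{2403} + \frac{196}{765}} - \frac{2077}{4145} = - \frac{153}{- \frac{17}{12816} + \frac{196}{765}} - \frac{2077}{4145} = - \frac{153}{\frac{30851}{121040}} - \frac{2077}{4145} = \left(-153\right) \frac{121040}{30851} - \frac{2077}{4145} = - \frac{18519120}{30851} - \frac{2077}{4145} = - \frac{76825829927}{127877395}$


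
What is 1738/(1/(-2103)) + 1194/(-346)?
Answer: -632318019/173 ≈ -3.6550e+6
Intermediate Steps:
1738/(1/(-2103)) + 1194/(-346) = 1738/(-1/2103) + 1194*(-1/346) = 1738*(-2103) - 597/173 = -3655014 - 597/173 = -632318019/173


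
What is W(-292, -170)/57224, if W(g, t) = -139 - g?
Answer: 153/57224 ≈ 0.0026737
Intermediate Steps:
W(-292, -170)/57224 = (-139 - 1*(-292))/57224 = (-139 + 292)*(1/57224) = 153*(1/57224) = 153/57224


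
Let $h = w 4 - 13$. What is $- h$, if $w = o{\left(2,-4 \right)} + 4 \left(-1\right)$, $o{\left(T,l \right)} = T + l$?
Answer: $37$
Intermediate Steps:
$w = -6$ ($w = \left(2 - 4\right) + 4 \left(-1\right) = -2 - 4 = -6$)
$h = -37$ ($h = \left(-6\right) 4 - 13 = -24 - 13 = -37$)
$- h = \left(-1\right) \left(-37\right) = 37$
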